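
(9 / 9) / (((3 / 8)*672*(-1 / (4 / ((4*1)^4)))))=-1 / 16128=-0.00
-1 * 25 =-25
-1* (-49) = 49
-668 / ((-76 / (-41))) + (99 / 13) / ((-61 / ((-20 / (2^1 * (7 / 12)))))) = -37781977 / 105469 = -358.23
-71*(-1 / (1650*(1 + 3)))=0.01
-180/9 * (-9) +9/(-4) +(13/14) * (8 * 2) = 5393/28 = 192.61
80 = 80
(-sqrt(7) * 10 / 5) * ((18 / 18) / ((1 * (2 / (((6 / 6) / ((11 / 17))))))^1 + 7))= -34 * sqrt(7) / 141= -0.64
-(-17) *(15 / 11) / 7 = 255 / 77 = 3.31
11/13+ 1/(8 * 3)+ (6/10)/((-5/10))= -487/1560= -0.31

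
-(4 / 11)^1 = -4 / 11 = -0.36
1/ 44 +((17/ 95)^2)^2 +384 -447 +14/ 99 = -2026702827559/ 32254447500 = -62.83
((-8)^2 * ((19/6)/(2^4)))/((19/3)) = 2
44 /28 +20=151 /7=21.57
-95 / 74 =-1.28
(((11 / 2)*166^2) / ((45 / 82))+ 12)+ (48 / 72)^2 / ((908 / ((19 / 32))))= 30093047413 / 108960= 276184.36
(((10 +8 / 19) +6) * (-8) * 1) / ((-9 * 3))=832 / 171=4.87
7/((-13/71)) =-497/13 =-38.23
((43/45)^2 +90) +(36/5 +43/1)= 285754/2025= 141.11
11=11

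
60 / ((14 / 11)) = 330 / 7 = 47.14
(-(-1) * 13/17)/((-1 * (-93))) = 13/1581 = 0.01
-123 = -123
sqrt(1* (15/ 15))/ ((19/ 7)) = 7/ 19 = 0.37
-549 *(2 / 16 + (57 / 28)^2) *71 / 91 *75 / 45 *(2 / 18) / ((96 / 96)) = -338.64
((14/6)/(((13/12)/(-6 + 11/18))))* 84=-38024/39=-974.97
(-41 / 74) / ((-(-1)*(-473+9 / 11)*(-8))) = -451 / 3074848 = -0.00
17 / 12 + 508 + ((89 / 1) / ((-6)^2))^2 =668125 / 1296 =515.53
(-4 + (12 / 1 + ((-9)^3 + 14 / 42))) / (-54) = 1081 / 81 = 13.35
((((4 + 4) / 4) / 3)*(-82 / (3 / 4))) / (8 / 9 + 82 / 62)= -20336 / 617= -32.96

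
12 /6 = 2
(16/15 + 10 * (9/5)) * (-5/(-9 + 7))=143/3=47.67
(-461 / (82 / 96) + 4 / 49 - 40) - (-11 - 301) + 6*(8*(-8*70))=-54539580 / 2009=-27147.63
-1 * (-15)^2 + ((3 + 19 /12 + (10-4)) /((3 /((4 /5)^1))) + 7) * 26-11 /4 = 27.63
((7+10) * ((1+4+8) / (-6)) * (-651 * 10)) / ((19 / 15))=3596775 / 19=189303.95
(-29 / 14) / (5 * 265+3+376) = -29 / 23856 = -0.00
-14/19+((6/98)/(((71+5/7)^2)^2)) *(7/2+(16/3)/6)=-5334505271795/7239685825824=-0.74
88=88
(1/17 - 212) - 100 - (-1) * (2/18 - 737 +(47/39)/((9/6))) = -2084525/1989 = -1048.03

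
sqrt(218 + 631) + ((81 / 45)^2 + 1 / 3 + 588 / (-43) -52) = -200276 / 3225 + sqrt(849) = -32.96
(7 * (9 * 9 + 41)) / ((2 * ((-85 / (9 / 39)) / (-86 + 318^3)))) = -3168735402 / 85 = -37279240.02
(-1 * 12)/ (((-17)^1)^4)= -12/ 83521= -0.00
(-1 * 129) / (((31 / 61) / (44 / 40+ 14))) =-1188219 / 310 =-3832.96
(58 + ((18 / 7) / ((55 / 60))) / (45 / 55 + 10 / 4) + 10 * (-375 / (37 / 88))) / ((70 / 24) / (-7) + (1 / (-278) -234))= 279419039880 / 7392882791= 37.80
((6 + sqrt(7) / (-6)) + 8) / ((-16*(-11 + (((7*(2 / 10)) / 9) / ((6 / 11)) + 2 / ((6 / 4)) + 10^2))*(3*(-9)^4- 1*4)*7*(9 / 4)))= -15 / 481486093 + 5*sqrt(7) / 13481610604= -0.00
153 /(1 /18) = 2754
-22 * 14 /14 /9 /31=-22 /279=-0.08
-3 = -3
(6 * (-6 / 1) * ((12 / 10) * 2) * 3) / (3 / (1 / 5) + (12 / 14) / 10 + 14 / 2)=-9072 / 773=-11.74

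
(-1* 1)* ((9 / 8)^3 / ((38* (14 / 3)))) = -2187 / 272384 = -0.01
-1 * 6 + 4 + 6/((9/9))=4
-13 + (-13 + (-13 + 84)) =45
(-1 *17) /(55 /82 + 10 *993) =-1394 /814315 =-0.00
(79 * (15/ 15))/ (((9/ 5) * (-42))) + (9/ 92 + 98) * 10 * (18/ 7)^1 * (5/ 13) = 109535645/ 113022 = 969.15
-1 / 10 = -0.10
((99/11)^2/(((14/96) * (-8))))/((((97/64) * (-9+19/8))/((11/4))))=684288/35987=19.01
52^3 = 140608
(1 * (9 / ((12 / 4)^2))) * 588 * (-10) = -5880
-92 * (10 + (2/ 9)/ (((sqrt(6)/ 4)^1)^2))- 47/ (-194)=-5103259/ 5238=-974.28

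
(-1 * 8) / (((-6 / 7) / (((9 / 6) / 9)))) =14 / 9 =1.56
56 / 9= 6.22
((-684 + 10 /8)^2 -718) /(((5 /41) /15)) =915965379 /16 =57247836.19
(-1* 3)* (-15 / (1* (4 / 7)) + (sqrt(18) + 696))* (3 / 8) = -24111 / 32- 27* sqrt(2) / 8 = -758.24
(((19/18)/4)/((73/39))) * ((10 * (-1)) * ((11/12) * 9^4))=-9903465/1168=-8478.99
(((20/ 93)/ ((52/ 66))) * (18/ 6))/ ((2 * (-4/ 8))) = -330/ 403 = -0.82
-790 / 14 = -395 / 7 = -56.43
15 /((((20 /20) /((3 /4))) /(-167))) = -7515 /4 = -1878.75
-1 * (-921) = 921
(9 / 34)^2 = 81 / 1156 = 0.07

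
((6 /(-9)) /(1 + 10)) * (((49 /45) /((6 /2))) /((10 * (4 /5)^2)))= -49 /14256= -0.00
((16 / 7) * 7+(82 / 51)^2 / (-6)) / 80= 60743 / 312120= 0.19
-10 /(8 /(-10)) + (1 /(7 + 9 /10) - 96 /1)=-13173 /158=-83.37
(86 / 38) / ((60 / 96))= 344 / 95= 3.62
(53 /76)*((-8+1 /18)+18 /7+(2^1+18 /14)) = -13939 /9576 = -1.46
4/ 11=0.36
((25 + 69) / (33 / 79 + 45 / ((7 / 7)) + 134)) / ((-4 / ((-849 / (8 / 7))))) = 22066359 / 226784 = 97.30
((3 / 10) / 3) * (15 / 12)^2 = 5 / 32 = 0.16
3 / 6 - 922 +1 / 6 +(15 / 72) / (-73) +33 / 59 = -95178863 / 103368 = -920.78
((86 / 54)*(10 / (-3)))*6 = -860 / 27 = -31.85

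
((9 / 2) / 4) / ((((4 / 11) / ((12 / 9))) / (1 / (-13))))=-33 / 104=-0.32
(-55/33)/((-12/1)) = 5/36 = 0.14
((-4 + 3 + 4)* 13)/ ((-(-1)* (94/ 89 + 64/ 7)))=8099/ 2118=3.82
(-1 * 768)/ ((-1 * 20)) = 192/ 5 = 38.40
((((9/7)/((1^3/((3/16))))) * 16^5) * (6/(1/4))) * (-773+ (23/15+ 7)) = -4637836668.34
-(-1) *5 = 5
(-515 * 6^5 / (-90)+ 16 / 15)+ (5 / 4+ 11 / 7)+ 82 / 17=317763641 / 7140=44504.71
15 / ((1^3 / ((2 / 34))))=15 / 17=0.88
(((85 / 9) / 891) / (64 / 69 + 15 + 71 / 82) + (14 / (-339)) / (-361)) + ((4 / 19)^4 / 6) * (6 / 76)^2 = 1009454655756016 / 1350206897208327873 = 0.00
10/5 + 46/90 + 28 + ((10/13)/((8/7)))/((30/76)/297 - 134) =30.51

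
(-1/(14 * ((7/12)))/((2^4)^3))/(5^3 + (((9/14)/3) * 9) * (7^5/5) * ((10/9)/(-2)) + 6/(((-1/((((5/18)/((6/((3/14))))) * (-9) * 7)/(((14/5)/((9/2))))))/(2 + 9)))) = 0.00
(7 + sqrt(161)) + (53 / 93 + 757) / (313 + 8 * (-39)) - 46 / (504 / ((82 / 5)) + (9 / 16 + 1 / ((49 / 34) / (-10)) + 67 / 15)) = sqrt(161) + 986073763135 / 1292408259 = 775.66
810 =810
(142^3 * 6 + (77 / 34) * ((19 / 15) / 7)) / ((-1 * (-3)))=8761661489 / 1530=5726576.14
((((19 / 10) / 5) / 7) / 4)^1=19 / 1400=0.01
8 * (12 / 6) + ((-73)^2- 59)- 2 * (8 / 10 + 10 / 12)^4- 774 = 1821595199 / 405000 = 4497.77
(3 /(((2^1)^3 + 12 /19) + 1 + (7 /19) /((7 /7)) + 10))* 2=3 /10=0.30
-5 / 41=-0.12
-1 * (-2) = 2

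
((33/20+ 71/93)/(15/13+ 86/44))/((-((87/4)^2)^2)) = -82166656/23682727850985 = -0.00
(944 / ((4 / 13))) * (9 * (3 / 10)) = 41418 / 5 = 8283.60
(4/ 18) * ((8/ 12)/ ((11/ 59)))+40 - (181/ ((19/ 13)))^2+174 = -15122.07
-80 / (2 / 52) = -2080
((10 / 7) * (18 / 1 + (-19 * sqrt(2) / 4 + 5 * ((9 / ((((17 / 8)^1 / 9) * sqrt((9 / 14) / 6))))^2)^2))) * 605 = 464621138020620900 / 584647 - 57475 * sqrt(2) / 14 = 794703700910.54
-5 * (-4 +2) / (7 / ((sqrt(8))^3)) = 160 * sqrt(2) / 7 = 32.32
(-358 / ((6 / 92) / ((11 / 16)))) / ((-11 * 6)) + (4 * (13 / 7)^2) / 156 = 202045 / 3528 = 57.27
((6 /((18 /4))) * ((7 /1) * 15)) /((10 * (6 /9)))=21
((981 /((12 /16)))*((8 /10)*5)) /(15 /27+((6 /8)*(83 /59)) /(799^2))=7094402203968 /753315421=9417.57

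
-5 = -5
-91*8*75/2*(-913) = 24924900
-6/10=-0.60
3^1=3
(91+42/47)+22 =113.89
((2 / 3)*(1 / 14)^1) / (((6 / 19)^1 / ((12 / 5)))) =38 / 105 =0.36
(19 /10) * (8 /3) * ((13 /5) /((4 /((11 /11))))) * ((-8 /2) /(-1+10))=-988 /675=-1.46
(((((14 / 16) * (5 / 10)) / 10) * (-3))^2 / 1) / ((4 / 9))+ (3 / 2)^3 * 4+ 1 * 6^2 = 5072769 / 102400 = 49.54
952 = 952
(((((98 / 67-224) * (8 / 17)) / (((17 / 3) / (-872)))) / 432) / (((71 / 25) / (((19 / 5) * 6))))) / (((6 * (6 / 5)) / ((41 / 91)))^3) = 446048096875 / 6078358373724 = 0.07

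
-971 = -971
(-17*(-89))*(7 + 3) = 15130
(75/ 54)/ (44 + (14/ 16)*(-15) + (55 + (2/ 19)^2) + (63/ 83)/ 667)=1998532100/ 123586821207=0.02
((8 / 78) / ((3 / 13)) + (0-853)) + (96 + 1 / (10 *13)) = -885161 / 1170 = -756.55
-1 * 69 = -69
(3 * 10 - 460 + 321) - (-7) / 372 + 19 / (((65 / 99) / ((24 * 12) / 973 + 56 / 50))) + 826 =445836621383 / 588178500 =758.00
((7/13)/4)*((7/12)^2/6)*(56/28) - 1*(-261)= 5863447/22464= 261.02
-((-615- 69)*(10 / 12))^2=-324900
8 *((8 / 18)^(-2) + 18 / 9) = 113 / 2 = 56.50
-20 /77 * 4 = -80 /77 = -1.04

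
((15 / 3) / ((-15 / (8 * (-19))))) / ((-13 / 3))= -152 / 13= -11.69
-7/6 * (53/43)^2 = -19663/11094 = -1.77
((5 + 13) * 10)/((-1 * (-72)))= 5/2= 2.50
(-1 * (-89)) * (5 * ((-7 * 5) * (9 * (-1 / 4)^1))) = 140175 / 4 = 35043.75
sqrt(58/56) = sqrt(203)/14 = 1.02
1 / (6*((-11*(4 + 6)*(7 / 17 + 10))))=-0.00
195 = 195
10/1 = 10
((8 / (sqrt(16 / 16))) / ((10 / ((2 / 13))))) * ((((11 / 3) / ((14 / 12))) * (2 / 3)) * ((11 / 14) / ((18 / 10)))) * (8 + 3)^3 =2576816 / 17199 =149.82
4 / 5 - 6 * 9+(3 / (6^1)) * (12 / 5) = -52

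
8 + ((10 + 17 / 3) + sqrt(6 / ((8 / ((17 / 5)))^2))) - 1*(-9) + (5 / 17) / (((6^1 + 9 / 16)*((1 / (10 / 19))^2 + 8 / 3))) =17*sqrt(6) / 40 + 21964346 / 672231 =33.71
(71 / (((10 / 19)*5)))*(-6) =-4047 / 25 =-161.88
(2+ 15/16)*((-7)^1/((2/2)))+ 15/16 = -157/8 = -19.62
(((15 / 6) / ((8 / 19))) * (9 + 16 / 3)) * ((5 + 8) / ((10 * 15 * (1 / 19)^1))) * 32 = 201799 / 45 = 4484.42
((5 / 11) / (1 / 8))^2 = 1600 / 121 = 13.22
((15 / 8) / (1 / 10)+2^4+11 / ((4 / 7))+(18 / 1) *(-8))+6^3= 126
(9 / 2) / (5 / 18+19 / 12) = 162 / 67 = 2.42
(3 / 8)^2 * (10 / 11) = 0.13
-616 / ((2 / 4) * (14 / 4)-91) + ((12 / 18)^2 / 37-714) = -4002814 / 5661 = -707.09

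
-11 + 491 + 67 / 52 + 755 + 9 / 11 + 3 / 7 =4955091 / 4004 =1237.54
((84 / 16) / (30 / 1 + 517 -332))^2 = 441 / 739600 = 0.00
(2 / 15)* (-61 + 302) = 482 / 15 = 32.13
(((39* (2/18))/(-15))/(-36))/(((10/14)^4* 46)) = 31213/46575000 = 0.00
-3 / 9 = -1 / 3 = -0.33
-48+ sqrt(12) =-48+ 2*sqrt(3) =-44.54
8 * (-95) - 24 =-784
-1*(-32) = 32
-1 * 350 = -350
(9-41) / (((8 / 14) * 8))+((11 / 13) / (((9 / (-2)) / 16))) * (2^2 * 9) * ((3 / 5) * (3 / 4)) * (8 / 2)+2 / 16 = -104951 / 520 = -201.83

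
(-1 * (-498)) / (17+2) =498 / 19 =26.21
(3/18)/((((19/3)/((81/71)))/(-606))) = -18.19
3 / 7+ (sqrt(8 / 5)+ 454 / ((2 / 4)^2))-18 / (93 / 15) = 2 *sqrt(10) / 5+ 393535 / 217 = 1814.79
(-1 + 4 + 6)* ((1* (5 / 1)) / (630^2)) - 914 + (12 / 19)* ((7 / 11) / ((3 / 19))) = -88429309 / 97020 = -911.45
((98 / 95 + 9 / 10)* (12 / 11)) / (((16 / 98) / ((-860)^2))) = 1995034020 / 209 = 9545617.32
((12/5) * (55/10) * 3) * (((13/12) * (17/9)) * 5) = 2431/6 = 405.17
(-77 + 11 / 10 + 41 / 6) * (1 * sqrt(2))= -1036 * sqrt(2) / 15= -97.68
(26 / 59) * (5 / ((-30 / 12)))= -52 / 59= -0.88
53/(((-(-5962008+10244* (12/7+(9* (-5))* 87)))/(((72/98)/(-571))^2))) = 5724/3004069669054727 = 0.00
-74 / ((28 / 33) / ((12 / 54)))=-407 / 21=-19.38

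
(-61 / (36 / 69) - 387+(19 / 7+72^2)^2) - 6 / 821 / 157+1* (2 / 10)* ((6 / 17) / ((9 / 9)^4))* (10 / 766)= 13275300062889003203 / 493478039796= 26901501.17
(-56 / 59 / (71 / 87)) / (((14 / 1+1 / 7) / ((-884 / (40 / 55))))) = 99.96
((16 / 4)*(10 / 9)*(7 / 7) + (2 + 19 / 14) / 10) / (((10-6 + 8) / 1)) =6023 / 15120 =0.40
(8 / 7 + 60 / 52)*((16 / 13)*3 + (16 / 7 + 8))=265848 / 8281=32.10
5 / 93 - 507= -47146 / 93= -506.95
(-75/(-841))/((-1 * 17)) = -0.01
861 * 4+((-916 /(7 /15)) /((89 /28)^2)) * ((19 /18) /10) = 81352460 /23763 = 3423.49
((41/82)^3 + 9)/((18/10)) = 365/72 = 5.07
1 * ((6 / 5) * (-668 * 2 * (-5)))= 8016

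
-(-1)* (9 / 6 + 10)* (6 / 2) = 69 / 2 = 34.50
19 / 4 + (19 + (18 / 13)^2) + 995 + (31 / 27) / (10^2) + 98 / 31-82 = 3330652096 / 3536325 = 941.84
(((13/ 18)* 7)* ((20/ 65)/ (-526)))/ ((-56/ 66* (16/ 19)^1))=209/ 50496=0.00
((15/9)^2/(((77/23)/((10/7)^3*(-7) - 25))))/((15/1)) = -255875/101871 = -2.51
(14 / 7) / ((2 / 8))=8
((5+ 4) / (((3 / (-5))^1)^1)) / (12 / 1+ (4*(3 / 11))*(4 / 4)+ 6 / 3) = -165 / 166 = -0.99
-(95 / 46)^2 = -9025 / 2116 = -4.27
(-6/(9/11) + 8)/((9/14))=28/27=1.04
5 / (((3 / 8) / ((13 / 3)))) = 520 / 9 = 57.78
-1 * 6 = -6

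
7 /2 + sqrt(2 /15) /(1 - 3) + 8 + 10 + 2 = 47 /2 - sqrt(30) /30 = 23.32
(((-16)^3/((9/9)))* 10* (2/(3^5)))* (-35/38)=1433600/4617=310.50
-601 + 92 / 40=-5987 / 10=-598.70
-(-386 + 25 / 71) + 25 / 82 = 2247017 / 5822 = 385.95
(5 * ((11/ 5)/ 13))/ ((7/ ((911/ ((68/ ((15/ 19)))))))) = 150315/ 117572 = 1.28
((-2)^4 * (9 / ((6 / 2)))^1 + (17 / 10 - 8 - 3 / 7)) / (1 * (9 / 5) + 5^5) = 2889 / 218876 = 0.01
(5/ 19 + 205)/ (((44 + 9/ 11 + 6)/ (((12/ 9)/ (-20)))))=-220/ 817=-0.27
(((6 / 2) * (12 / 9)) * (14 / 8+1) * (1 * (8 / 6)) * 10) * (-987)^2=142878120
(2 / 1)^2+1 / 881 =3525 / 881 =4.00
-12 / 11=-1.09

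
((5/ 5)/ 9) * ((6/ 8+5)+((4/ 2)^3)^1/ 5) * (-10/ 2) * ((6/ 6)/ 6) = -49/ 72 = -0.68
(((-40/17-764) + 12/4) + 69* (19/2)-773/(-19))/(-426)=43391/275196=0.16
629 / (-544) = -37 / 32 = -1.16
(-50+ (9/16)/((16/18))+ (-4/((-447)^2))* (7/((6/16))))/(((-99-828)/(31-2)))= 109846428665/71125610112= 1.54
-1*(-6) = 6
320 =320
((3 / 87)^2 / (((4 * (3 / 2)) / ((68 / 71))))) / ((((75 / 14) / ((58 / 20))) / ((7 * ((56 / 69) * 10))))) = 186592 / 31965975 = 0.01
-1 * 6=-6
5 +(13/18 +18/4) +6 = 146/9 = 16.22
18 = 18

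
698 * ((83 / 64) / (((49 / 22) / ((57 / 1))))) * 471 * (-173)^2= 256026060394731 / 784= 326563852544.30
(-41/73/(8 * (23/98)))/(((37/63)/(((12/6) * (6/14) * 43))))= -2332449/124246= -18.77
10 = 10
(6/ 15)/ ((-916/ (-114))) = 57/ 1145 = 0.05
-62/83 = -0.75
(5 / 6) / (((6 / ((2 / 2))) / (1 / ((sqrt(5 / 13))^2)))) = 13 / 36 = 0.36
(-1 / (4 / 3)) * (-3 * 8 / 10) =9 / 5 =1.80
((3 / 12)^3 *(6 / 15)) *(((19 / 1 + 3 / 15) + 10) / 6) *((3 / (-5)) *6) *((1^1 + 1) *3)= -657 / 1000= -0.66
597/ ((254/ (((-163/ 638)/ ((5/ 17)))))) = -1654287/ 810260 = -2.04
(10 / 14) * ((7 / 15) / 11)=1 / 33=0.03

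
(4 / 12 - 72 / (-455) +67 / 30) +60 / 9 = 25639 / 2730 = 9.39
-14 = -14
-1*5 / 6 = -5 / 6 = -0.83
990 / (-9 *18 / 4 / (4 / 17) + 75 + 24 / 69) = -182160 / 17807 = -10.23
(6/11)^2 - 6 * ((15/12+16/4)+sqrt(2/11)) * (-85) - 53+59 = 510 * sqrt(22)/11+649479/242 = 2901.26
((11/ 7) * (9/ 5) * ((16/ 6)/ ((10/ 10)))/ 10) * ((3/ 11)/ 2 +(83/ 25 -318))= -1037994/ 4375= -237.26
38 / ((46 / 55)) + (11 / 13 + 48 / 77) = 1079878 / 23023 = 46.90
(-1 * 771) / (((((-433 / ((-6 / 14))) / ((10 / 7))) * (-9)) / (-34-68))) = -262140 / 21217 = -12.36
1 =1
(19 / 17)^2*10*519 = 1873590 / 289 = 6483.01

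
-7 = -7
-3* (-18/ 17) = 54/ 17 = 3.18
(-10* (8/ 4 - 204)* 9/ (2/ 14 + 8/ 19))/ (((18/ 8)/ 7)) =1504496/ 15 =100299.73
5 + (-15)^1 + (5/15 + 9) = -0.67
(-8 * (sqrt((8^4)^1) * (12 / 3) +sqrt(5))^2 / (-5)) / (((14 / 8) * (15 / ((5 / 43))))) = 16384 * sqrt(5) / 4515 +99872 / 215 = 472.64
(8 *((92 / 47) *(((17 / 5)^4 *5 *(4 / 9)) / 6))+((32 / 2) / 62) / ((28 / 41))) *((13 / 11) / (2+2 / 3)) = 343.66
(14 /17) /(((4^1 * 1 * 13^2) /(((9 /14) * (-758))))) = -0.59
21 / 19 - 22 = -20.89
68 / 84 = 17 / 21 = 0.81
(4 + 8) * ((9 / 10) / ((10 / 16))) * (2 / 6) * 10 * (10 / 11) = 576 / 11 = 52.36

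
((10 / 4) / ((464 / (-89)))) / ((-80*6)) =89 / 89088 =0.00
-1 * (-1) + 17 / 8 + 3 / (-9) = 67 / 24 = 2.79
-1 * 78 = -78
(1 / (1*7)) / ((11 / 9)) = 9 / 77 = 0.12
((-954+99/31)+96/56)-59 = -218756/217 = -1008.09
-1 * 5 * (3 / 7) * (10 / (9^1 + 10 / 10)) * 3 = -45 / 7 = -6.43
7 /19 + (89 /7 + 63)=10119 /133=76.08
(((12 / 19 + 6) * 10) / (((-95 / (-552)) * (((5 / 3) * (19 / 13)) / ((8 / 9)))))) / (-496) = -301392 / 1063145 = -0.28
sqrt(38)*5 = 5*sqrt(38) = 30.82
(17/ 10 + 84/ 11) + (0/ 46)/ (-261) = 1027/ 110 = 9.34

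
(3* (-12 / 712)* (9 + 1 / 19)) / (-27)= 86 / 5073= 0.02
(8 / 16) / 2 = 0.25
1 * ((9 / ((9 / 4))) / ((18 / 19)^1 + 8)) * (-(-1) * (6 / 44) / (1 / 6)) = 0.37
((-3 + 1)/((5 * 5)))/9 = -2/225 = -0.01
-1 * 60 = -60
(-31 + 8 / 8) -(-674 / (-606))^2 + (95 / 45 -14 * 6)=-3461992 / 30603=-113.13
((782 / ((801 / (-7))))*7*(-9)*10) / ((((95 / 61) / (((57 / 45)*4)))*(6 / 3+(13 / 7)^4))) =44896740784 / 44539605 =1008.02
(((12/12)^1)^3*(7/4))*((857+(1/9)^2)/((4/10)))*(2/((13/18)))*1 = 1214815/117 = 10383.03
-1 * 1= -1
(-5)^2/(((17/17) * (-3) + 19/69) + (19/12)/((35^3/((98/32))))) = -96600000/10527563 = -9.18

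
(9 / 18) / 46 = 1 / 92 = 0.01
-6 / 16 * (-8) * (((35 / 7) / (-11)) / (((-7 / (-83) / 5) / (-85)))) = 529125 / 77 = 6871.75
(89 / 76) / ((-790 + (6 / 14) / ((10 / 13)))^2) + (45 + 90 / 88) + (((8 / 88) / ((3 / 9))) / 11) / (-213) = 91762674072873879 / 1993860595650836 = 46.02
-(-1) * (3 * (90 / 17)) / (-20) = -27 / 34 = -0.79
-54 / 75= -18 / 25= -0.72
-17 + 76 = 59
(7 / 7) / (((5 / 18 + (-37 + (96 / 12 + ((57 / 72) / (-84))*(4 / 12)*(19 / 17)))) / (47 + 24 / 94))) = -228354336 / 138812855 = -1.65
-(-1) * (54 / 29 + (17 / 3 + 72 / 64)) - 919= -633601 / 696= -910.35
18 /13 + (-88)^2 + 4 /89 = 8961462 /1157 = 7745.43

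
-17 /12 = -1.42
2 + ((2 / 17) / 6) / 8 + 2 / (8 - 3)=4901 / 2040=2.40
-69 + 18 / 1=-51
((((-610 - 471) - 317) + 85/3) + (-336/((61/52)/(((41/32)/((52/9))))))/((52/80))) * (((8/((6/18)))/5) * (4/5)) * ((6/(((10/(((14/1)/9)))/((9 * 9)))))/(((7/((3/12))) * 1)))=-1508071824/99125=-15213.84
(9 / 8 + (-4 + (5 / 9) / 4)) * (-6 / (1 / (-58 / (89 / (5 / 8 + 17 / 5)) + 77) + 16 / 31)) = 808511837 / 26081232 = 31.00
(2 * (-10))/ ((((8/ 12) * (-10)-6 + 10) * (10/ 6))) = 9/ 2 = 4.50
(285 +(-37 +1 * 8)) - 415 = -159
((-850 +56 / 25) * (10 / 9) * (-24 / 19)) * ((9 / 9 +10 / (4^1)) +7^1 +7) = 1186864 / 57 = 20822.18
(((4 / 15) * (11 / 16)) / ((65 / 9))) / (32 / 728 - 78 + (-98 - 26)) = -77 / 612600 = -0.00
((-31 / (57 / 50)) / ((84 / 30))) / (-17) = 3875 / 6783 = 0.57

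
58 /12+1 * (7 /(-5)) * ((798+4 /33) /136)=-12651 /3740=-3.38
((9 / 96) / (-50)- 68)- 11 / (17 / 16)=-2131251 / 27200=-78.35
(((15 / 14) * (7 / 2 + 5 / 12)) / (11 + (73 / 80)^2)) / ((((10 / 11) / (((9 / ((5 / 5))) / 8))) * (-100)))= -1551 / 353402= -0.00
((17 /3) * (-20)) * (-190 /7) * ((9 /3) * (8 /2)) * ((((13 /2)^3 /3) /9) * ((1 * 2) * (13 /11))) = 1845040600 /2079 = 887465.42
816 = 816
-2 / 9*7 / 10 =-7 / 45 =-0.16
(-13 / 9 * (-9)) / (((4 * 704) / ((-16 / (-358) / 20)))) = 13 / 1260160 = 0.00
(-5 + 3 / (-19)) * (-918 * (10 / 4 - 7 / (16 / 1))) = 742203 / 76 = 9765.83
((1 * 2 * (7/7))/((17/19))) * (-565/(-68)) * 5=53675/578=92.86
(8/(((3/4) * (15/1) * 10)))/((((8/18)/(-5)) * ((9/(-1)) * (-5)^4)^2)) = -4/158203125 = -0.00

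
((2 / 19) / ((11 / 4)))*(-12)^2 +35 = 8467 / 209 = 40.51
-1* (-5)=5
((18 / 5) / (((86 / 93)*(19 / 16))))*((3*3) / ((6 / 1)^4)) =93 / 4085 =0.02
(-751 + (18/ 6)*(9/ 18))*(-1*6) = 4497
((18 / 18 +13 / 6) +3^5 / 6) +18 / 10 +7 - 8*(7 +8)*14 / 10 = -1733 / 15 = -115.53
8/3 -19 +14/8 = -175/12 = -14.58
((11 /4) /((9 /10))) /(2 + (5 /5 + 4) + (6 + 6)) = 55 /342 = 0.16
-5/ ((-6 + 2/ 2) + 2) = 5/ 3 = 1.67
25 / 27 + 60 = 60.93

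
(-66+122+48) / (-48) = -13 / 6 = -2.17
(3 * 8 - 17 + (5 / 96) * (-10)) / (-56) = -311 / 2688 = -0.12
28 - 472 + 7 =-437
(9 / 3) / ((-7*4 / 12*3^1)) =-3 / 7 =-0.43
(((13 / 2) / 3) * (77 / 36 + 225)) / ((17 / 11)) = 68783 / 216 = 318.44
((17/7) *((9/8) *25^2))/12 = 31875/224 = 142.30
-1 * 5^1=-5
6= 6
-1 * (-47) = 47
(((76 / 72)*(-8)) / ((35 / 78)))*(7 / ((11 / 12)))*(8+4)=-94848 / 55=-1724.51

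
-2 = -2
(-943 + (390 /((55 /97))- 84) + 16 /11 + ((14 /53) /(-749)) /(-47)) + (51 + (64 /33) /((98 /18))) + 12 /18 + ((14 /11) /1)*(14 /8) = -244351786337 /861980658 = -283.48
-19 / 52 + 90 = 4661 / 52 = 89.63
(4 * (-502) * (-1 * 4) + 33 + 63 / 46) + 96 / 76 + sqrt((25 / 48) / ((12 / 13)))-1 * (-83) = 5 * sqrt(13) / 24 + 7123653 / 874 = 8151.38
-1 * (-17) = 17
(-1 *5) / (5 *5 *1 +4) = -5 / 29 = -0.17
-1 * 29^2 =-841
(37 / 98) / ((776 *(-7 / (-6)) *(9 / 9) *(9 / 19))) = 703 / 798504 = 0.00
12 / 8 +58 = 59.50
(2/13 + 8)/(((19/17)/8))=14416/247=58.36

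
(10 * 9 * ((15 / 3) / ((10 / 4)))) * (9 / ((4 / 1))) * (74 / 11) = 29970 / 11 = 2724.55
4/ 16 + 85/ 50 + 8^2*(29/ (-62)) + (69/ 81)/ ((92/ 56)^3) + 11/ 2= -197418023/ 8855460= -22.29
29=29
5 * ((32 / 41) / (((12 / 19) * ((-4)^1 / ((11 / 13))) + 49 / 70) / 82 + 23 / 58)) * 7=135766400 / 1832337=74.09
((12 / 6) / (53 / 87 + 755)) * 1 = 87 / 32869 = 0.00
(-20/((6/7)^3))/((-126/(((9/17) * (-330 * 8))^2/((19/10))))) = 1422960000/5491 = 259144.05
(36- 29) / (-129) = -7 / 129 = -0.05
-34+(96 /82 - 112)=-144.83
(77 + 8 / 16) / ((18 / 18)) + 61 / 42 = 1658 / 21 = 78.95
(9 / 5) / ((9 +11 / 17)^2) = 2601 / 134480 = 0.02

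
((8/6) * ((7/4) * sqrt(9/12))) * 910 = 3185 * sqrt(3)/3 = 1838.86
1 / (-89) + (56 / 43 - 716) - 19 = -733.71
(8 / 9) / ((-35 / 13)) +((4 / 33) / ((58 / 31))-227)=-22836761 / 100485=-227.27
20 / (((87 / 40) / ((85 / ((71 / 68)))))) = 4624000 / 6177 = 748.58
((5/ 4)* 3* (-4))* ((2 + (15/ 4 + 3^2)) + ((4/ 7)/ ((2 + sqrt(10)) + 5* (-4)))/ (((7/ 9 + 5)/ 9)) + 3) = -15171915/ 57148 + 1215* sqrt(10)/ 28574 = -265.35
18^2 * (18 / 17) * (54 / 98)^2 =104.16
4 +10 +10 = 24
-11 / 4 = -2.75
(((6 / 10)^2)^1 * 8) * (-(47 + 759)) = -58032 / 25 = -2321.28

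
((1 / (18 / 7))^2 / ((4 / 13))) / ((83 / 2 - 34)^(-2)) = 15925 / 576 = 27.65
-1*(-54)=54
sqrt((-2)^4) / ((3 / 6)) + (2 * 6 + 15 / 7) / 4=323 / 28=11.54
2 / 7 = 0.29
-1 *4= -4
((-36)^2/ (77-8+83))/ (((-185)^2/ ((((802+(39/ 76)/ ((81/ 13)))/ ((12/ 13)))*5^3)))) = 106981745/ 3953672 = 27.06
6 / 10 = 3 / 5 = 0.60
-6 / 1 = -6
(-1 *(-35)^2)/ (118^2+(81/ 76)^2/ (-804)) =-379252160/ 4310780849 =-0.09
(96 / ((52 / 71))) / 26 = 852 / 169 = 5.04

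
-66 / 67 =-0.99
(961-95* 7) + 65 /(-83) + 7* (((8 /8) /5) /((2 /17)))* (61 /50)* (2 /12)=74111497 /249000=297.64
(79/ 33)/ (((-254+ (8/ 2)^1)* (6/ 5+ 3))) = -79/ 34650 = -0.00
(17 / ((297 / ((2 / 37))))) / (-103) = -34 / 1131867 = -0.00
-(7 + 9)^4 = -65536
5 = 5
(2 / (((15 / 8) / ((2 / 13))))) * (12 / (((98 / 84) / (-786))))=-603648 / 455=-1326.70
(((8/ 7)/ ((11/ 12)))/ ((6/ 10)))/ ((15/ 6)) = 0.83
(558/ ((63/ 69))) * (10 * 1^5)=42780/ 7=6111.43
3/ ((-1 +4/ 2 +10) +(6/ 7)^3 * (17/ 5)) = 5145/ 22537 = 0.23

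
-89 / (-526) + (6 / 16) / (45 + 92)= 49561 / 288248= 0.17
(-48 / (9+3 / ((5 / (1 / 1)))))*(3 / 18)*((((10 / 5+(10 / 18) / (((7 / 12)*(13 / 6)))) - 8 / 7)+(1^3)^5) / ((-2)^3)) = 1045 / 4368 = 0.24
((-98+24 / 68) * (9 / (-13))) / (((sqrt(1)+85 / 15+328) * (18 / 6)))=3735 / 55471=0.07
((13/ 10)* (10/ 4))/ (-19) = -13/ 76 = -0.17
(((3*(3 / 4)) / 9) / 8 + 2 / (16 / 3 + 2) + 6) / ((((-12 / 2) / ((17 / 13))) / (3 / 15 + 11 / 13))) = -641291 / 446160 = -1.44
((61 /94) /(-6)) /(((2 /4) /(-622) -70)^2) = -23599924 /1069217179101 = -0.00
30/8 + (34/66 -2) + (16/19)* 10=26801/2508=10.69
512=512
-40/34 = -20/17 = -1.18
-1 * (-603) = 603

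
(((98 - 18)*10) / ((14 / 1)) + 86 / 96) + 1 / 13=253849 / 4368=58.12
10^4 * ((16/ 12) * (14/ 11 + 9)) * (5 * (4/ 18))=45200000/ 297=152188.55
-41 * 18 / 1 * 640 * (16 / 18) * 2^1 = -839680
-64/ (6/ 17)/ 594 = -272/ 891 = -0.31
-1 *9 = -9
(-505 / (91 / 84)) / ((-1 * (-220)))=-303 / 143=-2.12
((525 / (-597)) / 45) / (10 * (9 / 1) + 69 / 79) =-2765 / 12857589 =-0.00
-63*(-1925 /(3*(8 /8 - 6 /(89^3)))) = 581599425 /14387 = 40425.34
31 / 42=0.74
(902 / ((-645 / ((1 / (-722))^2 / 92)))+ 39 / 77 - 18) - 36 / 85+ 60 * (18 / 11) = 1625012177461889 / 20245643630520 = 80.26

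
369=369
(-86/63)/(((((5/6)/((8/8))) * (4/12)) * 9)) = -0.55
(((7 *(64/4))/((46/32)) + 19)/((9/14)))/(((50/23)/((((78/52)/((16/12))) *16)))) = 31206/25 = 1248.24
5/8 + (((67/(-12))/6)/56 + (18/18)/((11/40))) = 188263/44352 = 4.24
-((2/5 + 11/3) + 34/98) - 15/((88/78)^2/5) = -90125509/1422960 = -63.34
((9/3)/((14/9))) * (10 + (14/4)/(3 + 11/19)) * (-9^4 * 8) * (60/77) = -7934414130/9163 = -865918.82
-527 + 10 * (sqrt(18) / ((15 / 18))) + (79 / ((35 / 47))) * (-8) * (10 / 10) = -48149 / 35 + 36 * sqrt(2) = -1324.77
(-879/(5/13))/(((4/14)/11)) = -879879/10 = -87987.90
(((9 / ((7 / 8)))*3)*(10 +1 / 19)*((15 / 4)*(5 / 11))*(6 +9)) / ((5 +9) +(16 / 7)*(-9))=-5801625 / 4807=-1206.91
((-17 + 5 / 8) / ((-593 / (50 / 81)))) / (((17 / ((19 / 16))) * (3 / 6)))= 62225 / 26129952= 0.00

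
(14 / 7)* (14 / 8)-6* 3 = -29 / 2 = -14.50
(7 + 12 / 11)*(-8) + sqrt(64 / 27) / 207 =-712 / 11 + 8*sqrt(3) / 1863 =-64.72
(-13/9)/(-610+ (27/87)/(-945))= 13195/5572353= 0.00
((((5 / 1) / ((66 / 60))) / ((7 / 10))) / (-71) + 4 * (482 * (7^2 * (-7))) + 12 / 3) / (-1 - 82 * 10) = 3615327600 / 4488407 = 805.48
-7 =-7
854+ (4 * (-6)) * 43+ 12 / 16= -709 / 4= -177.25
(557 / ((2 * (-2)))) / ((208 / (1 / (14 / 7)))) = -557 / 1664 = -0.33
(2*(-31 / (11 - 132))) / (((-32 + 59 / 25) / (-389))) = 602950 / 89661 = 6.72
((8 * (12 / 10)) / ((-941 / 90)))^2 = 746496 / 885481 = 0.84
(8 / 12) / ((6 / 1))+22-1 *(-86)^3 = 5724703 / 9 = 636078.11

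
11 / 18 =0.61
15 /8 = 1.88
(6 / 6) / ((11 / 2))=2 / 11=0.18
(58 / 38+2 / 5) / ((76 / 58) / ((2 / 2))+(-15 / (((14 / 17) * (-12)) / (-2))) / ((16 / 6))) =1188768 / 106115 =11.20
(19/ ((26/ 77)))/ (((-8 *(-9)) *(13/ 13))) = 1463/ 1872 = 0.78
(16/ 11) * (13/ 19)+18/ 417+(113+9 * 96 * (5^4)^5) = 2393728637695315812929/ 29051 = 82397460937500114.04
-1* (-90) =90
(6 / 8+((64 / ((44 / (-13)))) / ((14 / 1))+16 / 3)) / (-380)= -4373 / 351120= -0.01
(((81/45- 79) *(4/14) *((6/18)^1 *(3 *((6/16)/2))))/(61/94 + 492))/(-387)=9071/418170270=0.00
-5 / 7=-0.71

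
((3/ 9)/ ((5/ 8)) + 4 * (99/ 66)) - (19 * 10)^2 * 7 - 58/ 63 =-79598732/ 315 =-252694.39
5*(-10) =-50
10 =10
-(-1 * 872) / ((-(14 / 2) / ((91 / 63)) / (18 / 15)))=-215.92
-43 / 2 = -21.50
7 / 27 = 0.26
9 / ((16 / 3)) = 27 / 16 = 1.69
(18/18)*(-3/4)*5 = -15/4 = -3.75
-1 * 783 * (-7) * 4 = 21924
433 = 433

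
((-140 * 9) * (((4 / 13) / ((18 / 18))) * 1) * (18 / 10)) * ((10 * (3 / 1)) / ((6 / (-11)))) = 498960 / 13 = 38381.54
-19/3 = -6.33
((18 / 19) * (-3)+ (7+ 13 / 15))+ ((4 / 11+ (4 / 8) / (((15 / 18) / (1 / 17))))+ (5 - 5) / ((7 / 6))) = 57809 / 10659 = 5.42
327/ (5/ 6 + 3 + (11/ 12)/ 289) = 378012/ 4435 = 85.23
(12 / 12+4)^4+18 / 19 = 11893 / 19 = 625.95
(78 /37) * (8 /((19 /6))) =3744 /703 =5.33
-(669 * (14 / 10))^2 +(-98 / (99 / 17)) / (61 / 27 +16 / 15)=-108315309921 / 123475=-877224.62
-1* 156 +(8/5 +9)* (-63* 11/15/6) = -11881/50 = -237.62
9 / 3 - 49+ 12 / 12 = -45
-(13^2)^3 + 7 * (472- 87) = -4824114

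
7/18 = 0.39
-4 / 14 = -2 / 7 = -0.29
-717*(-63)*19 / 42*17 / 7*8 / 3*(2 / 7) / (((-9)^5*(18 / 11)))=-3396668 / 8680203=-0.39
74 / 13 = 5.69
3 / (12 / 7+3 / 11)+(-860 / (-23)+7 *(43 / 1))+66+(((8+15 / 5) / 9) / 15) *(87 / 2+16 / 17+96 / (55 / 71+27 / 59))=113314673147 / 272476170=415.87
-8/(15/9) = -24/5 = -4.80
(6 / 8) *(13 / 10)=39 / 40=0.98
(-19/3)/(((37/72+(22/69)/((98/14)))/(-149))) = 10938984/6485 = 1686.81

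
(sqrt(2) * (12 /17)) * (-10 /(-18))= 20 * sqrt(2) /51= 0.55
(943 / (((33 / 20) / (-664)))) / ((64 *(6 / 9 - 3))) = 391345 / 154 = 2541.20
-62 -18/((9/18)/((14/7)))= -134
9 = 9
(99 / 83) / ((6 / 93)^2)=95139 / 332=286.56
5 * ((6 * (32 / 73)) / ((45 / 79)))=5056 / 219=23.09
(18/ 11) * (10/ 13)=180/ 143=1.26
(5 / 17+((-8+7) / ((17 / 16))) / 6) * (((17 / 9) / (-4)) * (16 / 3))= -28 / 81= -0.35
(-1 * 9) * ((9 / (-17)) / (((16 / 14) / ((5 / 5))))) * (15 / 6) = 10.42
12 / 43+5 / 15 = 79 / 129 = 0.61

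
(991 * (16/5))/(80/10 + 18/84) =221984/575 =386.06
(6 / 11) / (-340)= -3 / 1870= -0.00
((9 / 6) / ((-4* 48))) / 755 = -0.00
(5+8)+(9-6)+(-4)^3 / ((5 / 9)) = -496 / 5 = -99.20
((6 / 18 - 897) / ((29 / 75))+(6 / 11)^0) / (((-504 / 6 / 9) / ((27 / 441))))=86427 / 5684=15.21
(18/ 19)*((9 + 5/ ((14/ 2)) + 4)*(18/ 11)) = 31104/ 1463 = 21.26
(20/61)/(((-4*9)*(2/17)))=-85/1098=-0.08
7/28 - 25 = -24.75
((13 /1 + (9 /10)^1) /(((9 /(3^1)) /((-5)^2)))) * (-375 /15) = -17375 /6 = -2895.83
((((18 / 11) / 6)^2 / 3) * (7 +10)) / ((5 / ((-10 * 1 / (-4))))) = 51 / 242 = 0.21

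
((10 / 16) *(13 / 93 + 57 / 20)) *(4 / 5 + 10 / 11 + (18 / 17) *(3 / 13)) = 4126262 / 1130415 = 3.65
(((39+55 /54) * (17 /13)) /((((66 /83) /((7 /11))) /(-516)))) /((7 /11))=-131114353 /3861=-33958.65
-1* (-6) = 6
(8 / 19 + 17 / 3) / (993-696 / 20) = 1735 / 273087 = 0.01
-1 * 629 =-629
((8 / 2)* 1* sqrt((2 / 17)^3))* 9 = 72* sqrt(34) / 289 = 1.45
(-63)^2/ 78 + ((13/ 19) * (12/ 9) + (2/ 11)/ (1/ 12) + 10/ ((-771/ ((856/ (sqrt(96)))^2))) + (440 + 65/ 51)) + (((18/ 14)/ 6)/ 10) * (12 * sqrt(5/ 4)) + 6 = 9 * sqrt(5)/ 70 + 85950219341/ 213670314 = 402.54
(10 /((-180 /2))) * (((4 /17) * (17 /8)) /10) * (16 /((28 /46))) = -46 /315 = -0.15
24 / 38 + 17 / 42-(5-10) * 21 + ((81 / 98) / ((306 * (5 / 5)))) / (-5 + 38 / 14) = 46031135 / 434112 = 106.04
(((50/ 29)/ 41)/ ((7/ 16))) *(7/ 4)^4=0.90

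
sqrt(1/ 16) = 1/ 4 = 0.25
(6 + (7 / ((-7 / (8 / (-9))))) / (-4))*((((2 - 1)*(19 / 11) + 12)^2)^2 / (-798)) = -13517025626 / 52575831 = -257.10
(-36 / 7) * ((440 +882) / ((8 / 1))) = -849.86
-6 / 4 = -3 / 2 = -1.50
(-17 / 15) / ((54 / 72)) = -68 / 45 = -1.51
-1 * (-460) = 460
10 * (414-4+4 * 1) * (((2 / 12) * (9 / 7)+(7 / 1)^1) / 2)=104535 / 7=14933.57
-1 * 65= -65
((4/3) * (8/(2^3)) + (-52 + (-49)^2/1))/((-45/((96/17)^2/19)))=-7220224/82365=-87.66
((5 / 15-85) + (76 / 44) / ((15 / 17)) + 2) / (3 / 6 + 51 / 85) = -8878 / 121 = -73.37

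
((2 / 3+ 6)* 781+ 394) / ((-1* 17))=-16802 / 51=-329.45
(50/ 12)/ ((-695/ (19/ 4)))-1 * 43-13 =-186911/ 3336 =-56.03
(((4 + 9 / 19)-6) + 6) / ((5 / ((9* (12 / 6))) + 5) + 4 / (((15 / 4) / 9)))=7650 / 25441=0.30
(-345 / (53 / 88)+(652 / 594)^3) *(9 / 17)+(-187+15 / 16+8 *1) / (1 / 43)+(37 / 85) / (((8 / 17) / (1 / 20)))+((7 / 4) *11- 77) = -16820969255763661 / 2098174557600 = -8016.95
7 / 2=3.50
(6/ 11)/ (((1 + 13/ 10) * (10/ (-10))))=-60/ 253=-0.24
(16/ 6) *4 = 32/ 3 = 10.67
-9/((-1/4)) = 36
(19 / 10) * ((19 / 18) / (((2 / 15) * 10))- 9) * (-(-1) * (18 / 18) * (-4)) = 3743 / 60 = 62.38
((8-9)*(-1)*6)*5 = 30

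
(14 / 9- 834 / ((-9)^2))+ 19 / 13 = -2555 / 351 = -7.28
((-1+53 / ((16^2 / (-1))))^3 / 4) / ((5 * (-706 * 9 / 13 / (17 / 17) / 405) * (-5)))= -3451924593 / 236894289920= -0.01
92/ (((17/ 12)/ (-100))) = -110400/ 17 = -6494.12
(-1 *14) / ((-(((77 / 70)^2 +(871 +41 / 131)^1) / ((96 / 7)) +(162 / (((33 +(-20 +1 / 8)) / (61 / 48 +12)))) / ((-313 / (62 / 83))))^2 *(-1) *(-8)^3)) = 463284150240040000 / 67739705643457630832623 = 0.00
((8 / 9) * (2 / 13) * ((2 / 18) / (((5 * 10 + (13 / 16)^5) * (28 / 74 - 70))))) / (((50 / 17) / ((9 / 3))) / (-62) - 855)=0.00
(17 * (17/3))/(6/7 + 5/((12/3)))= 8092/177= 45.72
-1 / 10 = -0.10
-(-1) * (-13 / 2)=-13 / 2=-6.50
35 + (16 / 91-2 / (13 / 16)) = 229 / 7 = 32.71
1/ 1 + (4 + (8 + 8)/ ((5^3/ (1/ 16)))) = 626/ 125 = 5.01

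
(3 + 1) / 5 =0.80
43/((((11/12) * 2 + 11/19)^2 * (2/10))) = 558828/15125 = 36.95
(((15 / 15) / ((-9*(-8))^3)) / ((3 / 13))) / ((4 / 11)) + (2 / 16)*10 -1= 1119887 / 4478976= 0.25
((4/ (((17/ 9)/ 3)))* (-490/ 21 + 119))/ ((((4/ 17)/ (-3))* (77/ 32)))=-35424/ 11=-3220.36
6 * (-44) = -264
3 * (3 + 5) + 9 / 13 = 321 / 13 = 24.69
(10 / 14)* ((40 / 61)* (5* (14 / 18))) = 1000 / 549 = 1.82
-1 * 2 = -2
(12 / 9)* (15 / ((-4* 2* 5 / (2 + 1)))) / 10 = -3 / 20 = -0.15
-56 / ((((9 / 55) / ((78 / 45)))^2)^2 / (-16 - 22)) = 14237566190848 / 531441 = 26790492.62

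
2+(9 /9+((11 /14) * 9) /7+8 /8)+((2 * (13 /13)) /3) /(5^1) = 7561 /1470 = 5.14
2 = 2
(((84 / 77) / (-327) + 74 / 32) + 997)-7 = 19036459 / 19184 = 992.31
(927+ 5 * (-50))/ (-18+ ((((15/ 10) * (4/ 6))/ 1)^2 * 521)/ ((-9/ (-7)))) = 6093/ 3485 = 1.75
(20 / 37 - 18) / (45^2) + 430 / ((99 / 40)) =143182894 / 824175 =173.73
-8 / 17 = -0.47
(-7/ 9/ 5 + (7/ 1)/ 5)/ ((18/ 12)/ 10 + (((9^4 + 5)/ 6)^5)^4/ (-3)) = -0.00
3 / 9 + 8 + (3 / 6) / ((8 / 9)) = 427 / 48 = 8.90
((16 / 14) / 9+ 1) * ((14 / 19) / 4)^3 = 3479 / 493848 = 0.01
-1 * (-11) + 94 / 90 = 542 / 45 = 12.04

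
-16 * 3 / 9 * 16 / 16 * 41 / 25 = -8.75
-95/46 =-2.07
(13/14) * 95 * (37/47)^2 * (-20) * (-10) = 169071500/15463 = 10933.94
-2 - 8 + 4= -6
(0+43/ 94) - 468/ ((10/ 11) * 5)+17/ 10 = -118443/ 1175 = -100.80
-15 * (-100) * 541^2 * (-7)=-3073150500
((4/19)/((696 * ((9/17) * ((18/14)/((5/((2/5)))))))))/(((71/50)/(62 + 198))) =9668750/9506403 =1.02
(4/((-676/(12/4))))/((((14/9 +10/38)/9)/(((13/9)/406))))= -513/1641458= -0.00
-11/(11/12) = -12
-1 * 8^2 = -64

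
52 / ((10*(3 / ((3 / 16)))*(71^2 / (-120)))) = -39 / 5041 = -0.01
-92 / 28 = -23 / 7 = -3.29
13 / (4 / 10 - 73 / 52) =-3380 / 261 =-12.95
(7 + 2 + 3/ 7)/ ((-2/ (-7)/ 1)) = 33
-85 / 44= -1.93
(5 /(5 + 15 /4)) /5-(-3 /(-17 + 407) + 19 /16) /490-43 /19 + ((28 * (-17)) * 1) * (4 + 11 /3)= -106065403859 /29047200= -3651.48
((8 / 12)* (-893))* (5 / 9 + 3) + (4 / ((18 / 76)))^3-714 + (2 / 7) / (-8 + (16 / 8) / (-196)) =1136815018 / 572265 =1986.52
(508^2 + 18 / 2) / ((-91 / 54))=-13935942 / 91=-153142.22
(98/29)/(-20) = -49/290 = -0.17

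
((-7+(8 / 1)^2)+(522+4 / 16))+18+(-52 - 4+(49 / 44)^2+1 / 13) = 13655329 / 25168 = 542.57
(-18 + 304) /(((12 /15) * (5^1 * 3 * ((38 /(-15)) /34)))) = -12155 /38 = -319.87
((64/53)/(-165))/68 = -16/148665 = -0.00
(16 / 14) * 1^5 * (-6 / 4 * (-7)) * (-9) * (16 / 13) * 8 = -13824 / 13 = -1063.38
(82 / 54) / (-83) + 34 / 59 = 73775 / 132219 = 0.56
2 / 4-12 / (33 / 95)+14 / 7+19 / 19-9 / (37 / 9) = -27053 / 814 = -33.23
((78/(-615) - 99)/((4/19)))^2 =149072437801/672400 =221702.02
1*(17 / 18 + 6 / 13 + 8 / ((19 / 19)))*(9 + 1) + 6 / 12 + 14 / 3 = 23219 / 234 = 99.23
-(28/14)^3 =-8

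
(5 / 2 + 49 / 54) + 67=1901 / 27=70.41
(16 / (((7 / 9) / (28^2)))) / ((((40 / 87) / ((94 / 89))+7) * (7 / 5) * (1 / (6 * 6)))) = 55777.06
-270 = -270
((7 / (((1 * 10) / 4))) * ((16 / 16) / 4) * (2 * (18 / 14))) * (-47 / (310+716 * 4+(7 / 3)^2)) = -3807 / 143075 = -0.03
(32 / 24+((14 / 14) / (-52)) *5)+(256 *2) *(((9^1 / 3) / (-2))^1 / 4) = -29759 / 156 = -190.76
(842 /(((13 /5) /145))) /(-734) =-305225 /4771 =-63.98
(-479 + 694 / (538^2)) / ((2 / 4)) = -69321491 / 72361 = -958.00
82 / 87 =0.94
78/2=39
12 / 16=0.75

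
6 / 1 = 6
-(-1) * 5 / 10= 1 / 2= 0.50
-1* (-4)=4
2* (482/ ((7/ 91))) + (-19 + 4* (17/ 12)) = 37556/ 3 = 12518.67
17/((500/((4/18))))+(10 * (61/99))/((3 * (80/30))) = 12833/16500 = 0.78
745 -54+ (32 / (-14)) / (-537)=2597485 / 3759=691.00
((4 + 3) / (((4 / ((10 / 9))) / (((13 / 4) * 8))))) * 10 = 4550 / 9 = 505.56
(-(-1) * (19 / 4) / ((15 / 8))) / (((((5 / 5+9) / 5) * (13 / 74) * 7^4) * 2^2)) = 703 / 936390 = 0.00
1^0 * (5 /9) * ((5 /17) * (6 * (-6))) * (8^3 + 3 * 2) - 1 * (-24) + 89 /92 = -4726551 /1564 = -3022.09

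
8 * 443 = 3544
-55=-55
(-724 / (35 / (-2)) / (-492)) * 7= -362 / 615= -0.59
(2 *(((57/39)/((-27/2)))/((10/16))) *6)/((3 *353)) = -1216/619515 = -0.00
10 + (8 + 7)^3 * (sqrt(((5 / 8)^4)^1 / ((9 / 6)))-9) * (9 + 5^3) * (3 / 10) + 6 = -1221059 + 1130625 * sqrt(6) / 64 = -1177786.28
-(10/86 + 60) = -2585/43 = -60.12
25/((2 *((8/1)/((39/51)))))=325/272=1.19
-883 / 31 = -28.48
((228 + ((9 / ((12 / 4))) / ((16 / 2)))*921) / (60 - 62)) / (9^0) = -4587 / 16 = -286.69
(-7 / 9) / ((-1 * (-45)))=-7 / 405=-0.02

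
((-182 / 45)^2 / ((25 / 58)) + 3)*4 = 8292268 / 50625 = 163.80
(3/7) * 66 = 198/7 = 28.29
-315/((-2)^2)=-315/4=-78.75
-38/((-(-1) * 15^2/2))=-76/225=-0.34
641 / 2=320.50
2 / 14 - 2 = -13 / 7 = -1.86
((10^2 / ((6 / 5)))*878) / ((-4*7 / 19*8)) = -6206.10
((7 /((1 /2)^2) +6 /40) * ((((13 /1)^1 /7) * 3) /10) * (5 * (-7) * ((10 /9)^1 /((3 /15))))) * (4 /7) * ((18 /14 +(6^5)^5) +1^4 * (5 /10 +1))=-4855229822124627969131095 /98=-49543161450251305807460.15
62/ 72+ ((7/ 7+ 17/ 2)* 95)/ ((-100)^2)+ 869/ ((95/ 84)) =526221931/ 684000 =769.33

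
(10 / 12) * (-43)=-215 / 6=-35.83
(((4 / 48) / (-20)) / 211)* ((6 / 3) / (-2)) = 1 / 50640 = 0.00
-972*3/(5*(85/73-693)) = 53217/63130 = 0.84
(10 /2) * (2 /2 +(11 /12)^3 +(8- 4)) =49855 /1728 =28.85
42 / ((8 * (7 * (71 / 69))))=207 / 284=0.73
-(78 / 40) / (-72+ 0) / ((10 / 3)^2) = 39 / 16000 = 0.00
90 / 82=45 / 41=1.10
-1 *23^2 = -529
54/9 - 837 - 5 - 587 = -1423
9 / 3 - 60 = -57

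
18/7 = 2.57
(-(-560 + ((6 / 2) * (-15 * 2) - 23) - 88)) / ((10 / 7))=5327 / 10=532.70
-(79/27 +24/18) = -115/27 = -4.26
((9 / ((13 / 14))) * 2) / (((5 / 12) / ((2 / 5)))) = 6048 / 325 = 18.61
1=1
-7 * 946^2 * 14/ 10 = -43850884/ 5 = -8770176.80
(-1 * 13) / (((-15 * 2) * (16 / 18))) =39 / 80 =0.49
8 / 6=4 / 3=1.33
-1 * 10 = -10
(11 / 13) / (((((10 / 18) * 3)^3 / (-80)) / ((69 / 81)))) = -4048 / 325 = -12.46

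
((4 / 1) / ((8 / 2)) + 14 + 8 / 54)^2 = 167281 / 729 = 229.47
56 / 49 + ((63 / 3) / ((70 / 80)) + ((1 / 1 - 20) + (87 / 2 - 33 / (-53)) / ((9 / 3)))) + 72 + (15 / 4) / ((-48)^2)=105824575 / 1139712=92.85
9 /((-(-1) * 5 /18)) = 162 /5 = 32.40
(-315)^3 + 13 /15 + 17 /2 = -937675969 /30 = -31255865.63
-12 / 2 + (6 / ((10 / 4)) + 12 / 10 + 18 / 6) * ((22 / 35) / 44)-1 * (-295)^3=8985329183 / 350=25672369.09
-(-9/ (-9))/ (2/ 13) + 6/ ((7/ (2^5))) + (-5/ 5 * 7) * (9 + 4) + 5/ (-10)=-494/ 7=-70.57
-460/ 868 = -115/ 217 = -0.53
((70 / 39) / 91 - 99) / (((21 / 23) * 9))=-12.05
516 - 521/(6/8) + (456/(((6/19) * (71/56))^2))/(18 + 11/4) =-41.58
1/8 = 0.12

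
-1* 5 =-5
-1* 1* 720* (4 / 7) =-2880 / 7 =-411.43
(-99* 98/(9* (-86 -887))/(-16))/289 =-77/321368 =-0.00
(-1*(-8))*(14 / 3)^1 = 112 / 3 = 37.33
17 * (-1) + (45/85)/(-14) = -4055/238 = -17.04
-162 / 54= -3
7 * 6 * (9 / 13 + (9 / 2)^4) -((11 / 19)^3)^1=12306121619 / 713336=17251.51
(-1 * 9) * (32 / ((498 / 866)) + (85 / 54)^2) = -523.12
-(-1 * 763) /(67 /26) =19838 /67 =296.09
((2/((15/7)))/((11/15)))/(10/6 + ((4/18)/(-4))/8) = 2016/2629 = 0.77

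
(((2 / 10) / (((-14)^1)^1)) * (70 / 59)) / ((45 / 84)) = -28 / 885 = -0.03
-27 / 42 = -0.64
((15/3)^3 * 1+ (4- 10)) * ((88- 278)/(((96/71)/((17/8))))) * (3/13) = -13645135/1664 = -8200.20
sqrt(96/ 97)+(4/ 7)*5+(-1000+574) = -2962/ 7+4*sqrt(582)/ 97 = -422.15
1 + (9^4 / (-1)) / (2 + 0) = -3279.50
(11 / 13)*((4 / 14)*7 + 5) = 77 / 13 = 5.92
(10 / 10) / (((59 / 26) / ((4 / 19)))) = 104 / 1121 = 0.09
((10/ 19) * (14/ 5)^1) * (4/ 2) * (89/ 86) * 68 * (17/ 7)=411536/ 817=503.72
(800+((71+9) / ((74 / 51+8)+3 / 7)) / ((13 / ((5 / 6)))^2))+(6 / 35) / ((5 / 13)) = 250496351242 / 312933075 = 800.48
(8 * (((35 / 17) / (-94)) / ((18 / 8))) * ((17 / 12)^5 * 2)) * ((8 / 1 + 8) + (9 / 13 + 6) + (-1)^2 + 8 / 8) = -312786145 / 14253408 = -21.94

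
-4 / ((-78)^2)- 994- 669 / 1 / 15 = -7898558 / 7605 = -1038.60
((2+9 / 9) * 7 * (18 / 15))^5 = 31757969376 / 3125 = 10162550.20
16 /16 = 1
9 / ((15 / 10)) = 6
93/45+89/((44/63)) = 85469/660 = 129.50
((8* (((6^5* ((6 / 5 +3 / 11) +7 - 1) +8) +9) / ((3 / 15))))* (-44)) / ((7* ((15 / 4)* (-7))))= 409199488 / 735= 556734.00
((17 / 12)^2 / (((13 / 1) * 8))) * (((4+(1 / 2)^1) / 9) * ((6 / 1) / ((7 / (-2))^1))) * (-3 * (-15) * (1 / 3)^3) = -1445 / 52416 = -0.03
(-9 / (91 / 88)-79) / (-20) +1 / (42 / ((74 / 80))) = 96253 / 21840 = 4.41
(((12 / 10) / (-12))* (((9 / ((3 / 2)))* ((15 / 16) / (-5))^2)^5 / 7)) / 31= -14348907 / 74560632258560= -0.00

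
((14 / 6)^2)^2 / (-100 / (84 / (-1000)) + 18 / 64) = 537824 / 21605103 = 0.02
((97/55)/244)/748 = 97/10038160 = 0.00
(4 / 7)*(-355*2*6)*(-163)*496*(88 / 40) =432975689.14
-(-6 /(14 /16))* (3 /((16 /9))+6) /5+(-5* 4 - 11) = -716 /35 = -20.46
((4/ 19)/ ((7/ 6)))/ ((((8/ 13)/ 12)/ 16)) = 7488/ 133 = 56.30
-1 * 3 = -3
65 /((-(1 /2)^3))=-520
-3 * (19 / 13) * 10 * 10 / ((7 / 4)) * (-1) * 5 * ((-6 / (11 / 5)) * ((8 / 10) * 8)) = -21888000 / 1001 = -21866.13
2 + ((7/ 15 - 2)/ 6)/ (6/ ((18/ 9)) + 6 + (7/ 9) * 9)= 2857/ 1440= 1.98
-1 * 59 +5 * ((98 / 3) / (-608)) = -54053 / 912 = -59.27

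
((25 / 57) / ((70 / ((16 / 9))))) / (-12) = -0.00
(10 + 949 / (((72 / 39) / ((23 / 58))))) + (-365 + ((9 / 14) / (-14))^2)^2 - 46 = 133391.30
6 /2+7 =10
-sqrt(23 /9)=-sqrt(23) /3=-1.60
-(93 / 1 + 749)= -842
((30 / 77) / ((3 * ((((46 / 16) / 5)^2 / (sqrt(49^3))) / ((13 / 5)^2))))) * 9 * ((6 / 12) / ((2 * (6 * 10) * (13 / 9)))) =137592 / 5819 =23.65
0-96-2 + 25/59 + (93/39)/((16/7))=-1184653/12272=-96.53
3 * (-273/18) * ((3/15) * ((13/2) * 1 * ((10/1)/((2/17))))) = -20111/4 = -5027.75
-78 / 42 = -13 / 7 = -1.86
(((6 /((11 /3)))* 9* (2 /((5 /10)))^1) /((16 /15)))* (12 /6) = 1215 /11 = 110.45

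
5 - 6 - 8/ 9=-17/ 9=-1.89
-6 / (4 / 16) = -24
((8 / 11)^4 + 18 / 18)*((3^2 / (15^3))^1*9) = 56211 / 1830125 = 0.03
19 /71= 0.27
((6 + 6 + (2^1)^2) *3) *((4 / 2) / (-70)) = -48 / 35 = -1.37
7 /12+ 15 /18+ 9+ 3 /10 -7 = 223 /60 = 3.72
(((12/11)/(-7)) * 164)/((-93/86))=56416/2387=23.63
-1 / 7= -0.14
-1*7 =-7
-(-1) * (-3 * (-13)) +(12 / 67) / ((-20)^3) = 5225997 / 134000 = 39.00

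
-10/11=-0.91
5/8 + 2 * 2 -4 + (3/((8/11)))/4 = 53/32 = 1.66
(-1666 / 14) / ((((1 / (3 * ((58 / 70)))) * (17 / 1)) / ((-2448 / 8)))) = 26622 / 5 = 5324.40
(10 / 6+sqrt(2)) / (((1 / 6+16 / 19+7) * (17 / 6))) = 684 * sqrt(2) / 15521+1140 / 15521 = 0.14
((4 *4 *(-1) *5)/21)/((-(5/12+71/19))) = 6080/6629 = 0.92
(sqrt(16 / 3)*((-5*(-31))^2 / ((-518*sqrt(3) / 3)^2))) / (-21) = -0.03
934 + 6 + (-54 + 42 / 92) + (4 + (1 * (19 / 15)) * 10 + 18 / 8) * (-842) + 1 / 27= -9340672 / 621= -15041.34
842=842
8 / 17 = 0.47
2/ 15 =0.13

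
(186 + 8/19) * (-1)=-3542/19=-186.42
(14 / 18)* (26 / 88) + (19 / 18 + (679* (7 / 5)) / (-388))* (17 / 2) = -46027 / 3960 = -11.62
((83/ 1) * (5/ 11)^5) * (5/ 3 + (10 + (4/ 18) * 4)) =20.22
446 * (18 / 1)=8028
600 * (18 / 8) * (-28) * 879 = -33226200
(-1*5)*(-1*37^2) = 6845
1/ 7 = 0.14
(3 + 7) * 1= 10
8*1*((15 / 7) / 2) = 60 / 7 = 8.57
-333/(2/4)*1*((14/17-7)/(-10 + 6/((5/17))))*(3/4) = 524475/1768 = 296.65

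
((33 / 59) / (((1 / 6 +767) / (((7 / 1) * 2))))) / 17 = 0.00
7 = 7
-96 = -96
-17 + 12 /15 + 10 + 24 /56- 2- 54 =-2162 /35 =-61.77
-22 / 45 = -0.49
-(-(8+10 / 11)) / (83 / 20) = 1960 / 913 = 2.15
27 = 27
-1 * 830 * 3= -2490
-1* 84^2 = -7056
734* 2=1468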